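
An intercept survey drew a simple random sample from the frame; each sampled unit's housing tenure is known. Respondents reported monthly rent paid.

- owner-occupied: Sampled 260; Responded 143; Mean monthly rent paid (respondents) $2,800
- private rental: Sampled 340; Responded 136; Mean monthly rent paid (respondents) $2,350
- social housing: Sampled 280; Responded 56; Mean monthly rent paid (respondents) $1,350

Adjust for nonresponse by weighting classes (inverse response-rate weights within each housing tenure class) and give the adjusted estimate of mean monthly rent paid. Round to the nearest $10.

$2,160

Response rates by class: owner-occupied 143/260 = 55%, private rental 136/340 = 40%, social housing 56/280 = 20%.
Each respondent's weight = sampled/responded in their class; summing within a class gives n_sampled, so:
  owner-occupied: 260 × 2800 = 728,000
  private rental: 340 × 2350 = 799,000
  social housing: 280 × 1350 = 378,000
Adjusted estimate = 1,905,000 / 880 = 2164.77 → $2,160.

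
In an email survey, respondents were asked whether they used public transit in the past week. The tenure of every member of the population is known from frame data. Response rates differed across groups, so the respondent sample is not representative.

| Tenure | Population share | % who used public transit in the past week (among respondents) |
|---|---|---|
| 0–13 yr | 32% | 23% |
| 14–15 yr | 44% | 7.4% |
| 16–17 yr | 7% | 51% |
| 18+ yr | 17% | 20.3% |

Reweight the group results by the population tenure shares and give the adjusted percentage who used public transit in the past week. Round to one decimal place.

17.6%

Reweight to the known tenure distribution:
  0–13 yr: 0.32 × 23 = 7.36
  14–15 yr: 0.44 × 7.4 = 3.256
  16–17 yr: 0.07 × 51 = 3.57
  18+ yr: 0.17 × 20.3 = 3.451
Post-stratified estimate = 17.637 → 17.6%.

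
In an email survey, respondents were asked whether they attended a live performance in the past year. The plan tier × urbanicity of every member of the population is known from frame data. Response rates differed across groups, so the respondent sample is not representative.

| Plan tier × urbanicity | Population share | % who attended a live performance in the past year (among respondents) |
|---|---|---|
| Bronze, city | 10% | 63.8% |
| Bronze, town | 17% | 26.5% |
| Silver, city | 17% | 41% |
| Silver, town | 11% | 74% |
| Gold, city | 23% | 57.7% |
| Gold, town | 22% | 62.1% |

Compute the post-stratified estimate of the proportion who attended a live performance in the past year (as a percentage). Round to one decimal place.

Weight each group's respondent value by its population share:
  Bronze, city: 0.1 × 63.8 = 6.38
  Bronze, town: 0.17 × 26.5 = 4.505
  Silver, city: 0.17 × 41 = 6.97
  Silver, town: 0.11 × 74 = 8.14
  Gold, city: 0.23 × 57.7 = 13.271
  Gold, town: 0.22 × 62.1 = 13.662
Post-stratified estimate = 52.928 → 52.9%.

52.9%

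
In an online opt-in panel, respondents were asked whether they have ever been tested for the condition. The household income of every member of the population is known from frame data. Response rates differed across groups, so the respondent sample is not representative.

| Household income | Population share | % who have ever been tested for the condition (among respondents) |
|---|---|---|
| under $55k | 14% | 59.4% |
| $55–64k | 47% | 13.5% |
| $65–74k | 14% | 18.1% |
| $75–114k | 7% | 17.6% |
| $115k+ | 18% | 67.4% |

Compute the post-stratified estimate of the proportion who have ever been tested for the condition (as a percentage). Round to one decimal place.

30.6%

Reweight to the known household income distribution:
  under $55k: 0.14 × 59.4 = 8.316
  $55–64k: 0.47 × 13.5 = 6.345
  $65–74k: 0.14 × 18.1 = 2.534
  $75–114k: 0.07 × 17.6 = 1.232
  $115k+: 0.18 × 67.4 = 12.132
Post-stratified estimate = 30.559 → 30.6%.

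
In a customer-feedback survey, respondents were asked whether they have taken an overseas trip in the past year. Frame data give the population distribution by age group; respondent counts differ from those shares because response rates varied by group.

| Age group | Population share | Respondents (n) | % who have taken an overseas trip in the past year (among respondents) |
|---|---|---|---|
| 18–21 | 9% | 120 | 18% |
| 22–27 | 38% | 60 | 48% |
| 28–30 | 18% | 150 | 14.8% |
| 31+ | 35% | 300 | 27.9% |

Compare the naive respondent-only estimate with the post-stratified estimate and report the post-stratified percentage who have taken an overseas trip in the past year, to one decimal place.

32.3%

Naive respondent-only estimate (weights = respondent counts):
  (120/630)×18 + (60/630)×48 + (150/630)×14.8 + (300/630)×27.9 = 24.8095%
Reweighting by population age group shares:
  0.09×18 + 0.38×48 + 0.18×14.8 + 0.35×27.9 = 32.289%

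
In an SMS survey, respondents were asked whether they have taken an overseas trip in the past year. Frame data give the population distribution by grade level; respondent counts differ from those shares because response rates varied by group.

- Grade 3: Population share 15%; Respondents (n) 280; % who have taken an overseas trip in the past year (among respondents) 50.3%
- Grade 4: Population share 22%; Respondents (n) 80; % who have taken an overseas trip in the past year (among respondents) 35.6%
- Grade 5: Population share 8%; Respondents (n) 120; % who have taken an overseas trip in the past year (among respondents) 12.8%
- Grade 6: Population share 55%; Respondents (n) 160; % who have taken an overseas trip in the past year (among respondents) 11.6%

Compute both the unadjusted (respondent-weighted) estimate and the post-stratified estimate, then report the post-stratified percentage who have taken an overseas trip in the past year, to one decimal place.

Without adjustment, the pooled respondent share is:
  (280/640)×50.3 + (80/640)×35.6 + (120/640)×12.8 + (160/640)×11.6 = 31.7563%
Reweighting by population grade level shares:
  0.15×50.3 + 0.22×35.6 + 0.08×12.8 + 0.55×11.6 = 22.781%

22.8%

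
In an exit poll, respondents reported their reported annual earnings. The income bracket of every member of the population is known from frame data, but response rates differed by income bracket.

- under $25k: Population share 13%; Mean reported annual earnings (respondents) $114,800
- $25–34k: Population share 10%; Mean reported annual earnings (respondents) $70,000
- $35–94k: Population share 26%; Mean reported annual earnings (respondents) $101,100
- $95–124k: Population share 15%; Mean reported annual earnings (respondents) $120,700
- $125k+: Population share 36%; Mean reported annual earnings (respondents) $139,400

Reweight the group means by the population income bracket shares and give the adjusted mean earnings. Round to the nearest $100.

Weight each group's respondent value by its population share:
  under $25k: 0.13 × 114,800 = 14,924
  $25–34k: 0.1 × 70,000 = 7000
  $35–94k: 0.26 × 101,100 = 26,286
  $95–124k: 0.15 × 120,700 = 18,105
  $125k+: 0.36 × 139,400 = 50,184
Post-stratified estimate = 116,499 → $116,500.

$116,500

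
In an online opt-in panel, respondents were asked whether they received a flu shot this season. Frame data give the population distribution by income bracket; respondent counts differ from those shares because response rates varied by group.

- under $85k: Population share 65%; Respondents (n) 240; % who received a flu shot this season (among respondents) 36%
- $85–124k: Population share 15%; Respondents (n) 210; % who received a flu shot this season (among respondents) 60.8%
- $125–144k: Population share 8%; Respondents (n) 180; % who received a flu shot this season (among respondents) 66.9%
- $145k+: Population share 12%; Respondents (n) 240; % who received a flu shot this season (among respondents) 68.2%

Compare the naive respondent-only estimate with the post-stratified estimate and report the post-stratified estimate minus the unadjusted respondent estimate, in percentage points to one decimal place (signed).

-11.2 percentage points

Without adjustment, the pooled respondent share is:
  (240/870)×36 + (210/870)×60.8 + (180/870)×66.9 + (240/870)×68.2 = 57.2621%
Post-stratified estimate weights by population shares:
  0.65×36 + 0.15×60.8 + 0.08×66.9 + 0.12×68.2 = 46.056%
Difference = 46.056 − 57.2621 = -11.2061 pp.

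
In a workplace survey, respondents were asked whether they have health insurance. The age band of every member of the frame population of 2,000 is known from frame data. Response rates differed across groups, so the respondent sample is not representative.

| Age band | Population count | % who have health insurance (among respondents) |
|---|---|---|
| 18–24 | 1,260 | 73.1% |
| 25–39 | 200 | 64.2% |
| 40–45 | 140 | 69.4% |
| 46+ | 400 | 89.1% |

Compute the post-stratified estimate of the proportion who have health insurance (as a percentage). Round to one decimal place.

75.2%

Each cell contributes population-share × respondent value:
  18–24: (1,260/2,000) × 73.1 = 46.053
  25–39: (200/2,000) × 64.2 = 6.42
  40–45: (140/2,000) × 69.4 = 4.858
  46+: (400/2,000) × 89.1 = 17.82
Post-stratified estimate = 75.151 → 75.2%.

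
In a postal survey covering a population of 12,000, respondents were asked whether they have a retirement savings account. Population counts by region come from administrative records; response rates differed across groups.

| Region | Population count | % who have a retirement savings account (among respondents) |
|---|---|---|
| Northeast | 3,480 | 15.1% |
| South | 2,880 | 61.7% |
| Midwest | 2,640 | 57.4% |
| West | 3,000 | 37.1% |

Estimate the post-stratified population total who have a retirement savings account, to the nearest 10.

4,930

Apply each group's respondent rate to its population count:
  Northeast: 3,480 × 15.1% = 525.48
  South: 2,880 × 61.7% = 1776.96
  Midwest: 2,640 × 57.4% = 1515.36
  West: 3,000 × 37.1% = 1113
Estimated total = 4930.8 → 4,930.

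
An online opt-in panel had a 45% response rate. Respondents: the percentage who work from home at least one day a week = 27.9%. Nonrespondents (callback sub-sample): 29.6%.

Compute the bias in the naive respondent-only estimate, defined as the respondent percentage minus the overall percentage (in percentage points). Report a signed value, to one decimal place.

Nonresponse fraction = 1 − 0.45 = 0.55.
Bias = (nonresponse fraction) × (respondent percentage − nonrespondent percentage)
     = 0.55 × (27.9 − 29.6) = 0.55 × -1.7 = -0.935.

-0.9 percentage points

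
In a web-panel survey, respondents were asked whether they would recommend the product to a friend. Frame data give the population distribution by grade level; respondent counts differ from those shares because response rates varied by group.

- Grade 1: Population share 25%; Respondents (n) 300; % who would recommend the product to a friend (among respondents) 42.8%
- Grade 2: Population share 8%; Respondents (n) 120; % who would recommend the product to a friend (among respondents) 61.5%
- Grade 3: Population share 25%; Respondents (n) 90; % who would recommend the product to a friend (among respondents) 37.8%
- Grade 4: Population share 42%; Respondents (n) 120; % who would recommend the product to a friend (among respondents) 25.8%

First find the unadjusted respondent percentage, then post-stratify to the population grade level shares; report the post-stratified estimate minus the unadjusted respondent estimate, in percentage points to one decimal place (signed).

-6.5 percentage points

Naive respondent-only estimate (weights = respondent counts):
  (300/630)×42.8 + (120/630)×61.5 + (90/630)×37.8 + (120/630)×25.8 = 42.4095%
Post-stratified estimate weights by population shares:
  0.25×42.8 + 0.08×61.5 + 0.25×37.8 + 0.42×25.8 = 35.906%
Difference = 35.906 − 42.4095 = -6.5035 pp.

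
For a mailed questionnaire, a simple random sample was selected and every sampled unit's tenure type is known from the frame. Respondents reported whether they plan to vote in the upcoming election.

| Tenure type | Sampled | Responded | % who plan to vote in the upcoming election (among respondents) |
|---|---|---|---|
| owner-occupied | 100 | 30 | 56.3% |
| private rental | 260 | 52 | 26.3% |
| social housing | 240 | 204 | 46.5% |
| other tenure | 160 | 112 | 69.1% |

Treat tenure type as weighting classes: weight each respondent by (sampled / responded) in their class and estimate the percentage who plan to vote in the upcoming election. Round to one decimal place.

45.6%

Response rates by class: owner-occupied 30/100 = 30%, private rental 52/260 = 20%, social housing 204/240 = 85%, other tenure 112/160 = 70%.
With weight = n_sampled/n_responded per class, the weighted class total is n_sampled:
  owner-occupied: 100 × 56.3 = 5630
  private rental: 260 × 26.3 = 6838
  social housing: 240 × 46.5 = 11,160
  other tenure: 160 × 69.1 = 11,056
Adjusted estimate = 34,684 / 760 = 45.6368 → 45.6%.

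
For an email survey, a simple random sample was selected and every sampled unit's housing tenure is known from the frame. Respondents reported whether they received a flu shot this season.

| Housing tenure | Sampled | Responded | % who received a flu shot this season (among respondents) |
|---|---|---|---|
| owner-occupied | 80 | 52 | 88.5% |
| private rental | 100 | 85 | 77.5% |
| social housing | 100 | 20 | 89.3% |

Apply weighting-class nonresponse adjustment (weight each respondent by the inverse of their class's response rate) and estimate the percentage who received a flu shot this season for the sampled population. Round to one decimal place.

84.9%

Response rates by class: owner-occupied 52/80 = 65%, private rental 85/100 = 85%, social housing 20/100 = 20%.
Inverse-response-rate weighting restores each class to its sampled count, so class totals weight by n_sampled:
  owner-occupied: 80 × 88.5 = 7080
  private rental: 100 × 77.5 = 7750
  social housing: 100 × 89.3 = 8930
Adjusted estimate = 23,760 / 280 = 84.8571 → 84.9%.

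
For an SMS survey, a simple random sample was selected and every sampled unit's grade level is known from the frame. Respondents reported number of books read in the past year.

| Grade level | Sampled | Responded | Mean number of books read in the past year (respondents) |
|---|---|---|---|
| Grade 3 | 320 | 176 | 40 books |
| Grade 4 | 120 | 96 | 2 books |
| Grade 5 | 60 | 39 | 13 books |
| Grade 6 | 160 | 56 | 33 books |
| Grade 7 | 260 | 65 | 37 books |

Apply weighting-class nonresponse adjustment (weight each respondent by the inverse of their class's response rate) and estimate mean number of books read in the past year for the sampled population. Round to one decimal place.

Class response rates: Grade 3 176/320 = 55%, Grade 4 96/120 = 80%, Grade 5 39/60 = 65%, Grade 6 56/160 = 35%, Grade 7 65/260 = 25%.
Weighting each respondent by the inverse class response rate inflates each class back to its sampled size, so the class weight is n_sampled:
  Grade 3: 320 × 40 = 12,800
  Grade 4: 120 × 2 = 240
  Grade 5: 60 × 13 = 780
  Grade 6: 160 × 33 = 5280
  Grade 7: 260 × 37 = 9620
Adjusted estimate = 28,720 / 920 = 31.2174 → 31.2.

31.2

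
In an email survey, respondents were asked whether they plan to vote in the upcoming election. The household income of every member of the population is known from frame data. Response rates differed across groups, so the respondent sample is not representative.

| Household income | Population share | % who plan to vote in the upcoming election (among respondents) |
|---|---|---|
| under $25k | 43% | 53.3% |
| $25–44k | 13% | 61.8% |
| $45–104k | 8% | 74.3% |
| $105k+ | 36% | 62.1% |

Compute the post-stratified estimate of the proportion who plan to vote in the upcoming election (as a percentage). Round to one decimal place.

Weight each group's respondent value by its population share:
  under $25k: 0.43 × 53.3 = 22.919
  $25–44k: 0.13 × 61.8 = 8.034
  $45–104k: 0.08 × 74.3 = 5.944
  $105k+: 0.36 × 62.1 = 22.356
Post-stratified estimate = 59.253 → 59.3%.

59.3%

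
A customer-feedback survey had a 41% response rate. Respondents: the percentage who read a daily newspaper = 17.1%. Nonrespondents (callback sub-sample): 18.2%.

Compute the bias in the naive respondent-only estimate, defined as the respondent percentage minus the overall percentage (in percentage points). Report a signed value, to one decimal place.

-0.6 percentage points

Nonresponse fraction = 1 − 0.41 = 0.59.
Bias = (nonresponse fraction) × (respondent percentage − nonrespondent percentage)
     = 0.59 × (17.1 − 18.2) = 0.59 × -1.1 = -0.649.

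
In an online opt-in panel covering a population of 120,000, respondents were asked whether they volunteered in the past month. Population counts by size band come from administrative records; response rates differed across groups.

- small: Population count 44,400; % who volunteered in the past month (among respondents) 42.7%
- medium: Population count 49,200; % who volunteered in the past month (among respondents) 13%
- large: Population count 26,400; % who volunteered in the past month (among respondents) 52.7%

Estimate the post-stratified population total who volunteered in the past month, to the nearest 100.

39,300

Each cell contributes its population count × the respondent rate:
  small: 44,400 × 42.7% = 18958.8
  medium: 49,200 × 13% = 6396
  large: 26,400 × 52.7% = 13912.8
Estimated total = 39267.6 → 39,300.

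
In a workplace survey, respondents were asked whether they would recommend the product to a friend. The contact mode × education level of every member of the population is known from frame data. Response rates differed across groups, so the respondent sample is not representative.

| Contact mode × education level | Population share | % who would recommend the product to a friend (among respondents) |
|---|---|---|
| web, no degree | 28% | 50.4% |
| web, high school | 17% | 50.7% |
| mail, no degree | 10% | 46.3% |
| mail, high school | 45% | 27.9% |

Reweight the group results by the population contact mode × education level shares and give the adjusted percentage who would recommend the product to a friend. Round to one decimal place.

Weight each group's respondent value by its population share:
  web, no degree: 0.28 × 50.4 = 14.112
  web, high school: 0.17 × 50.7 = 8.619
  mail, no degree: 0.1 × 46.3 = 4.63
  mail, high school: 0.45 × 27.9 = 12.555
Post-stratified estimate = 39.916 → 39.9%.

39.9%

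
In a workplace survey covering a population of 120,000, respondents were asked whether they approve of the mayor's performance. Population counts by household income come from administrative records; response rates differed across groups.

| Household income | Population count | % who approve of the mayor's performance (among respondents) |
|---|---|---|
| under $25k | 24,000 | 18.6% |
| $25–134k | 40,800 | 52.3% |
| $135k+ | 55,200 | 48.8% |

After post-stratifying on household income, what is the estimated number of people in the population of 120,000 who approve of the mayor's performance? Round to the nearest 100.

Each cell contributes its population count × the respondent rate:
  under $25k: 24,000 × 18.6% = 4464
  $25–134k: 40,800 × 52.3% = 21338.4
  $135k+: 55,200 × 48.8% = 26937.6
Estimated total = 52,740 → 52,700.

52,700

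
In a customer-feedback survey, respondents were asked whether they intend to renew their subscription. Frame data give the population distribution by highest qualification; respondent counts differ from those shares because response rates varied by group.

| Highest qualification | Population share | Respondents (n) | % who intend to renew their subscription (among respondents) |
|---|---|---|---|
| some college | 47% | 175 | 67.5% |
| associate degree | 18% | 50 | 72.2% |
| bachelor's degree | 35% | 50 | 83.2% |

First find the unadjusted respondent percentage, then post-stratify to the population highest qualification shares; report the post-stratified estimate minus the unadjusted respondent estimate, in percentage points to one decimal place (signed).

Naive respondent-only estimate (weights = respondent counts):
  (175/275)×67.5 + (50/275)×72.2 + (50/275)×83.2 = 71.2091%
Reweighting by population highest qualification shares:
  0.47×67.5 + 0.18×72.2 + 0.35×83.2 = 73.841%
Difference = 73.841 − 71.2091 = 2.6319 pp.

+2.6 percentage points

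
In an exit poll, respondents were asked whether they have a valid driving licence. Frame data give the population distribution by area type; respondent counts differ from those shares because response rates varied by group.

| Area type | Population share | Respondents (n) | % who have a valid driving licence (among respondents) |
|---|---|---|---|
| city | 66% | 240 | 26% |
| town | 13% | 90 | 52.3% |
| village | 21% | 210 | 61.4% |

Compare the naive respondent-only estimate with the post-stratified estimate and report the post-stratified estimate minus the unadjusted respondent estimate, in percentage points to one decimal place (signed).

Naive respondent-only estimate (weights = respondent counts):
  (240/540)×26 + (90/540)×52.3 + (210/540)×61.4 = 44.15%
Post-stratified estimate weights by population shares:
  0.66×26 + 0.13×52.3 + 0.21×61.4 = 36.853%
Difference = 36.853 − 44.15 = -7.297 pp.

-7.3 percentage points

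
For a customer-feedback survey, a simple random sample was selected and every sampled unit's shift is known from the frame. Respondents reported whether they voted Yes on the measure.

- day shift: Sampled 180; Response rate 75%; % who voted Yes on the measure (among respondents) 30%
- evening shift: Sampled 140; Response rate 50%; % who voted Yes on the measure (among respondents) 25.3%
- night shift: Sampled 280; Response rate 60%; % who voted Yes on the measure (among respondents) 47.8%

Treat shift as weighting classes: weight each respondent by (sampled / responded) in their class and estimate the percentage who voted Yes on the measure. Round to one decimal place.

Inverse-response-rate weighting restores each class to its sampled count, so class totals weight by n_sampled:
  day shift: 180 × 30 = 5400
  evening shift: 140 × 25.3 = 3542
  night shift: 280 × 47.8 = 13,384
Adjusted estimate = 22,326 / 600 = 37.21 → 37.2%.

37.2%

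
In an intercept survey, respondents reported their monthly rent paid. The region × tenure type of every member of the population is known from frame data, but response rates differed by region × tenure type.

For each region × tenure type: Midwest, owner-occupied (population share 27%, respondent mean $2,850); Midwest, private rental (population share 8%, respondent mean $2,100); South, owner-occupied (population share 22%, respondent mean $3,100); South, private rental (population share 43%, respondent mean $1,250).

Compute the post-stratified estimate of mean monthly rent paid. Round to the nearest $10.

Weight each group's respondent value by its population share:
  Midwest, owner-occupied: 0.27 × 2850 = 769.5
  Midwest, private rental: 0.08 × 2100 = 168
  South, owner-occupied: 0.22 × 3100 = 682
  South, private rental: 0.43 × 1250 = 537.5
Post-stratified estimate = 2157 → $2,160.

$2,160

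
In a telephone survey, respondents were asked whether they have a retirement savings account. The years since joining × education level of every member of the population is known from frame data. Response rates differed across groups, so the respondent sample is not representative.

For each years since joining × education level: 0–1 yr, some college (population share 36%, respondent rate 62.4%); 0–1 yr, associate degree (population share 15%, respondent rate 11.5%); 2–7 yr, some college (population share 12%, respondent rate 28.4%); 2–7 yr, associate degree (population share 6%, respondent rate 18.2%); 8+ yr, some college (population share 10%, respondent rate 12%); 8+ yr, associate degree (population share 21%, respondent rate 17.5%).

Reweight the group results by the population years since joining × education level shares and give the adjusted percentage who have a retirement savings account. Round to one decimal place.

Reweight to the known years since joining × education level distribution:
  0–1 yr, some college: 0.36 × 62.4 = 22.464
  0–1 yr, associate degree: 0.15 × 11.5 = 1.725
  2–7 yr, some college: 0.12 × 28.4 = 3.408
  2–7 yr, associate degree: 0.06 × 18.2 = 1.092
  8+ yr, some college: 0.1 × 12 = 1.2
  8+ yr, associate degree: 0.21 × 17.5 = 3.675
Post-stratified estimate = 33.564 → 33.6%.

33.6%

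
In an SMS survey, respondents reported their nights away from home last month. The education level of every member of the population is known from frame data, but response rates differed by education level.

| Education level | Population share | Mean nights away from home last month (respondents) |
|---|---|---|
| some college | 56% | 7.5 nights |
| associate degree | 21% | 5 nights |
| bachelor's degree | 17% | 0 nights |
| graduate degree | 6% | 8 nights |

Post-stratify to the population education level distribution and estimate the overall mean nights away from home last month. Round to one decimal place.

Weight each group's respondent value by its population share:
  some college: 0.56 × 7.5 = 4.2
  associate degree: 0.21 × 5 = 1.05
  bachelor's degree: 0.17 × 0 = 0
  graduate degree: 0.06 × 8 = 0.48
Post-stratified estimate = 5.73 → 5.7.

5.7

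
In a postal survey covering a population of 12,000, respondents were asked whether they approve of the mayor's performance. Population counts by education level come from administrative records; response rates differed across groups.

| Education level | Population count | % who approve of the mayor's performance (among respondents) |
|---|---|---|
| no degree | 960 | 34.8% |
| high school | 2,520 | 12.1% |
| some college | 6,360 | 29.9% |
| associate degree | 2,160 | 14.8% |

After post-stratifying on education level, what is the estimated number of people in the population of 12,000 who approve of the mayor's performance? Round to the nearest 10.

Apply each group's respondent rate to its population count:
  no degree: 960 × 34.8% = 334.08
  high school: 2,520 × 12.1% = 304.92
  some college: 6,360 × 29.9% = 1901.64
  associate degree: 2,160 × 14.8% = 319.68
Estimated total = 2860.32 → 2,860.

2,860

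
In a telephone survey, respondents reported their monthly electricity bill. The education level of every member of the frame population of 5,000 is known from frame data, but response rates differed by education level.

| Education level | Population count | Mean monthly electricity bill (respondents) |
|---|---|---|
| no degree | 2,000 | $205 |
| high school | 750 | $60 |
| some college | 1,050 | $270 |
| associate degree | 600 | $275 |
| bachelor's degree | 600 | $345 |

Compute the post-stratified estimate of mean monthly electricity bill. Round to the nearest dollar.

$222

Each cell contributes population-share × respondent value:
  no degree: (2,000/5,000) × 205 = 82
  high school: (750/5,000) × 60 = 9
  some college: (1,050/5,000) × 270 = 56.7
  associate degree: (600/5,000) × 275 = 33
  bachelor's degree: (600/5,000) × 345 = 41.4
Post-stratified estimate = 222.1 → $222.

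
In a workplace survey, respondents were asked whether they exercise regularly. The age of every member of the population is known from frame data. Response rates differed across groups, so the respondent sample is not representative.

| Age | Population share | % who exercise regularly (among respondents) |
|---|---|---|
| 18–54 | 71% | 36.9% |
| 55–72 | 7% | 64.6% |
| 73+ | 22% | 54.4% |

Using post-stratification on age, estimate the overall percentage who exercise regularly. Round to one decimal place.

42.7%

Post-stratification weights by population share, not respondent share:
  18–54: 0.71 × 36.9 = 26.199
  55–72: 0.07 × 64.6 = 4.522
  73+: 0.22 × 54.4 = 11.968
Post-stratified estimate = 42.689 → 42.7%.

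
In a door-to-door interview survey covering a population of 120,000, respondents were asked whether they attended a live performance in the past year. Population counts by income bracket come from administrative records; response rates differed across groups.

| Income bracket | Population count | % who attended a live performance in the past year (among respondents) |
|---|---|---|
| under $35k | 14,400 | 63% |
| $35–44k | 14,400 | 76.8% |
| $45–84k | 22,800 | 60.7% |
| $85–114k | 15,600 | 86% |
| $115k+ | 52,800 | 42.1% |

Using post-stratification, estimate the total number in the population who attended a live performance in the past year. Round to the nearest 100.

Each cell contributes its population count × the respondent rate:
  under $35k: 14,400 × 63% = 9072
  $35–44k: 14,400 × 76.8% = 11059.2
  $45–84k: 22,800 × 60.7% = 13839.6
  $85–114k: 15,600 × 86% = 13,416
  $115k+: 52,800 × 42.1% = 22228.8
Estimated total = 69615.6 → 69,600.

69,600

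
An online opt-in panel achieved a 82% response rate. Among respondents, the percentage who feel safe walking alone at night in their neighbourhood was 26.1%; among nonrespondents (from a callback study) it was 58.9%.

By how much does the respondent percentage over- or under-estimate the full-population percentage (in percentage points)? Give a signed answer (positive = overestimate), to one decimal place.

Nonresponse fraction = 1 − 0.82 = 0.18.
Bias = (nonresponse fraction) × (respondent percentage − nonrespondent percentage)
     = 0.18 × (26.1 − 58.9) = 0.18 × -32.8 = -5.904.

-5.9 percentage points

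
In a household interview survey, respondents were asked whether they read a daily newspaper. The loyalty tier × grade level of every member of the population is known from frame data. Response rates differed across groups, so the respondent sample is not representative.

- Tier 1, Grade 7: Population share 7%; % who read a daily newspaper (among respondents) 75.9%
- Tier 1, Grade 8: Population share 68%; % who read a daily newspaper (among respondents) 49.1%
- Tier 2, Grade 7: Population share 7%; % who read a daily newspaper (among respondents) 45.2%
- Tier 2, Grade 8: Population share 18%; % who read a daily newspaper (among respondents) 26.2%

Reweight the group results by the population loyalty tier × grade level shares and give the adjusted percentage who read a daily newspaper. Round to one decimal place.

46.6%

Each cell contributes population-share × respondent value:
  Tier 1, Grade 7: 0.07 × 75.9 = 5.313
  Tier 1, Grade 8: 0.68 × 49.1 = 33.388
  Tier 2, Grade 7: 0.07 × 45.2 = 3.164
  Tier 2, Grade 8: 0.18 × 26.2 = 4.716
Post-stratified estimate = 46.581 → 46.6%.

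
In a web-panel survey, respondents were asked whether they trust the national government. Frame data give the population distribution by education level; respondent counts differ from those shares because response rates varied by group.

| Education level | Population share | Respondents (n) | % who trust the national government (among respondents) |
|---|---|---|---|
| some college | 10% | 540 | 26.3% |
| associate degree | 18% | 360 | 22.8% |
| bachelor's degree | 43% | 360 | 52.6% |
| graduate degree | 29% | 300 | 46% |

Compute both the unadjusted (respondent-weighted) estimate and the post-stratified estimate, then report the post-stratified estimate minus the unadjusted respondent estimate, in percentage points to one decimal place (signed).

+7.3 percentage points

Unadjusted (pooled respondent) estimate weights by respondent counts:
  (540/1560)×26.3 + (360/1560)×22.8 + (360/1560)×52.6 + (300/1560)×46 = 35.35%
Reweighting by population education level shares:
  0.1×26.3 + 0.18×22.8 + 0.43×52.6 + 0.29×46 = 42.692%
Difference = 42.692 − 35.35 = 7.342 pp.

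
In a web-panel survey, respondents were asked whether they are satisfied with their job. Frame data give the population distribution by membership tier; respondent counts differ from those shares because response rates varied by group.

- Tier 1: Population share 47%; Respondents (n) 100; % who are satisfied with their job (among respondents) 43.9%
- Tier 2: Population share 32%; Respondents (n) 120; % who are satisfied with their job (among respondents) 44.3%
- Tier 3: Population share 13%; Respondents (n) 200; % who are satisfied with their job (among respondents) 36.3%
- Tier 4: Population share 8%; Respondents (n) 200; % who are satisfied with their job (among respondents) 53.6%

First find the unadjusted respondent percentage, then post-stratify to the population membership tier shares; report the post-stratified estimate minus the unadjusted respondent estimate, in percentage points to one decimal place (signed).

-0.8 percentage points

Unadjusted (pooled respondent) estimate weights by respondent counts:
  (100/620)×43.9 + (120/620)×44.3 + (200/620)×36.3 + (200/620)×53.6 = 44.6548%
Post-stratified estimate weights by population shares:
  0.47×43.9 + 0.32×44.3 + 0.13×36.3 + 0.08×53.6 = 43.816%
Difference = 43.816 − 44.6548 = -0.8388 pp.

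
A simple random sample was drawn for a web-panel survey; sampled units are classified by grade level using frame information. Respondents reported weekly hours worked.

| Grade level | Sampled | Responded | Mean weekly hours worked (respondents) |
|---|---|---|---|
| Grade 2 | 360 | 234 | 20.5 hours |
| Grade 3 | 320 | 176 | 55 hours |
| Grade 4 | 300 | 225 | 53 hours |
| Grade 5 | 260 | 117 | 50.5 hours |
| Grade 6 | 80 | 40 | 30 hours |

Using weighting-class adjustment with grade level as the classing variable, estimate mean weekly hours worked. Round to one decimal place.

Class response rates: Grade 2 234/360 = 65%, Grade 3 176/320 = 55%, Grade 4 225/300 = 75%, Grade 5 117/260 = 45%, Grade 6 40/80 = 50%.
Each respondent's weight = sampled/responded in their class; summing within a class gives n_sampled, so:
  Grade 2: 360 × 20.5 = 7380
  Grade 3: 320 × 55 = 17,600
  Grade 4: 300 × 53 = 15,900
  Grade 5: 260 × 50.5 = 13,130
  Grade 6: 80 × 30 = 2400
Adjusted estimate = 56,410 / 1,320 = 42.7348 → 42.7.

42.7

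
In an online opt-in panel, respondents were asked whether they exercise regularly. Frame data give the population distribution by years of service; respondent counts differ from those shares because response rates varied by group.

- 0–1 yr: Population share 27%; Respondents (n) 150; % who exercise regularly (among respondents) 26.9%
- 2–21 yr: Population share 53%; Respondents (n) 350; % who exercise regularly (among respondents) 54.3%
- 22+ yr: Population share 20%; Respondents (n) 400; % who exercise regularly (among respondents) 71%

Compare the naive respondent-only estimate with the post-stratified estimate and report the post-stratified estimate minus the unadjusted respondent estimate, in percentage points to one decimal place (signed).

Unadjusted (pooled respondent) estimate weights by respondent counts:
  (150/900)×26.9 + (350/900)×54.3 + (400/900)×71 = 57.1556%
Reweighting by population years of service shares:
  0.27×26.9 + 0.53×54.3 + 0.2×71 = 50.242%
Difference = 50.242 − 57.1556 = -6.9136 pp.

-6.9 percentage points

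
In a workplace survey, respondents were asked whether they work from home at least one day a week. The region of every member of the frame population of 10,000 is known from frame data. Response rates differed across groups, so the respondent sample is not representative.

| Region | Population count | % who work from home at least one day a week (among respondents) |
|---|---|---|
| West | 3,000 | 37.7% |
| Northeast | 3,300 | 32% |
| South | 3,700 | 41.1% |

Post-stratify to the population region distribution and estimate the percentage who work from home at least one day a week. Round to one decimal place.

Weight each group's respondent value by its population share:
  West: (3,000/10,000) × 37.7 = 11.31
  Northeast: (3,300/10,000) × 32 = 10.56
  South: (3,700/10,000) × 41.1 = 15.207
Post-stratified estimate = 37.077 → 37.1%.

37.1%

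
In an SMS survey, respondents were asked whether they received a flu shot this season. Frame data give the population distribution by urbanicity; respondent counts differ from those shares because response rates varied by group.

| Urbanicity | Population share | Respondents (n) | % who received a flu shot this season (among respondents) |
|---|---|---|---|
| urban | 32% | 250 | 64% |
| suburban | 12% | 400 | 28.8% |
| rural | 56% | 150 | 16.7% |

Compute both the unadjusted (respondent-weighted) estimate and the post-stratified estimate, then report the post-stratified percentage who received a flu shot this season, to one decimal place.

33.3%

Unadjusted (pooled respondent) estimate weights by respondent counts:
  (250/800)×64 + (400/800)×28.8 + (150/800)×16.7 = 37.5312%
Post-stratifying to population shares instead:
  0.32×64 + 0.12×28.8 + 0.56×16.7 = 33.288%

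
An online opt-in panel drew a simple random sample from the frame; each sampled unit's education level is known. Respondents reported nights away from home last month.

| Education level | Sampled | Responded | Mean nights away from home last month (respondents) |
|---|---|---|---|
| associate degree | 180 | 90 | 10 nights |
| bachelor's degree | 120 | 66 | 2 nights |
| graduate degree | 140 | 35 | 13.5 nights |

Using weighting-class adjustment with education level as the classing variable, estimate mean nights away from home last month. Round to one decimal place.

8.9

Class response rates: associate degree 90/180 = 50%, bachelor's degree 66/120 = 55%, graduate degree 35/140 = 25%.
Weighting each respondent by the inverse class response rate inflates each class back to its sampled size, so the class weight is n_sampled:
  associate degree: 180 × 10 = 1800
  bachelor's degree: 120 × 2 = 240
  graduate degree: 140 × 13.5 = 1890
Adjusted estimate = 3930 / 440 = 8.93182 → 8.9.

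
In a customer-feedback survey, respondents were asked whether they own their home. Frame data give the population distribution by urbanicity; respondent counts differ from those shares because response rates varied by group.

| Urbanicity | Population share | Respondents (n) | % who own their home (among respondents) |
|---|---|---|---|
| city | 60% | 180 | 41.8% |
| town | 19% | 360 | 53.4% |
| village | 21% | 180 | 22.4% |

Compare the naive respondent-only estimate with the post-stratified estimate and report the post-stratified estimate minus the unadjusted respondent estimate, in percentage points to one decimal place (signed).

-2.8 percentage points

Naive respondent-only estimate (weights = respondent counts):
  (180/720)×41.8 + (360/720)×53.4 + (180/720)×22.4 = 42.75%
Post-stratified estimate weights by population shares:
  0.6×41.8 + 0.19×53.4 + 0.21×22.4 = 39.93%
Difference = 39.93 − 42.75 = -2.82 pp.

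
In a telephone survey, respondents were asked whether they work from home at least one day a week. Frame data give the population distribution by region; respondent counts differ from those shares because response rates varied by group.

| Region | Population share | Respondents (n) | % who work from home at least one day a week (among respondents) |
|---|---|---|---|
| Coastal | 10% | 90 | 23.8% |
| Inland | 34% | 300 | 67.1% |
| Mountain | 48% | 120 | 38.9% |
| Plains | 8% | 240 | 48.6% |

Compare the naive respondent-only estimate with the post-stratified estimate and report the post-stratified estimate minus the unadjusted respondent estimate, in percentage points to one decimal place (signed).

Unadjusted (pooled respondent) estimate weights by respondent counts:
  (90/750)×23.8 + (300/750)×67.1 + (120/750)×38.9 + (240/750)×48.6 = 51.472%
Post-stratifying to population shares instead:
  0.1×23.8 + 0.34×67.1 + 0.48×38.9 + 0.08×48.6 = 47.754%
Difference = 47.754 − 51.472 = -3.718 pp.

-3.7 percentage points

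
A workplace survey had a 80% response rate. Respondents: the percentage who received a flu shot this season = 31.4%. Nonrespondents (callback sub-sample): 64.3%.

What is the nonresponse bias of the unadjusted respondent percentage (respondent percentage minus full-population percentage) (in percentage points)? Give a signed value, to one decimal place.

-6.6 percentage points

Nonresponse fraction = 1 − 0.8 = 0.2.
Bias = (nonresponse fraction) × (respondent percentage − nonrespondent percentage)
     = 0.2 × (31.4 − 64.3) = 0.2 × -32.9 = -6.58.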